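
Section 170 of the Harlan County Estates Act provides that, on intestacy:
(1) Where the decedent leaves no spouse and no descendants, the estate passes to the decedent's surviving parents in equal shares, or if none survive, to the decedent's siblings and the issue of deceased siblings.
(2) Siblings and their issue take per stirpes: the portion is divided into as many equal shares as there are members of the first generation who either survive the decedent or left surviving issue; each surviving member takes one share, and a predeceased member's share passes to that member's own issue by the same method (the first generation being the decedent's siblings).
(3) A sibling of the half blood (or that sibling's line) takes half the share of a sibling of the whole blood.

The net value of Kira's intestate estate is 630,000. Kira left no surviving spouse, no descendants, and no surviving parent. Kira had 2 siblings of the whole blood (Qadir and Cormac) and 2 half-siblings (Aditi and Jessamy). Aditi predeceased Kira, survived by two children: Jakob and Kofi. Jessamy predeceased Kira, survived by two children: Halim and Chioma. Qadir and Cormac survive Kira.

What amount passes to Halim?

The entire 630,000 passes to the siblings and their issue.
Counting each half-blood sibling's line as half a unit, there are 3 units in 630,000, so one unit is 210,000. Whole-blood lines (Qadir and Cormac) take 210,000 each; half-blood lines (Aditi and Jessamy) take 105,000 each.
Aditi's share (105,000) is divided into 2 shares of 52,500: Jakob and Kofi each take 52,500.
Jessamy's share (105,000) is divided into 2 shares of 52,500: Halim and Chioma each take 52,500.

Halim receives 52,500.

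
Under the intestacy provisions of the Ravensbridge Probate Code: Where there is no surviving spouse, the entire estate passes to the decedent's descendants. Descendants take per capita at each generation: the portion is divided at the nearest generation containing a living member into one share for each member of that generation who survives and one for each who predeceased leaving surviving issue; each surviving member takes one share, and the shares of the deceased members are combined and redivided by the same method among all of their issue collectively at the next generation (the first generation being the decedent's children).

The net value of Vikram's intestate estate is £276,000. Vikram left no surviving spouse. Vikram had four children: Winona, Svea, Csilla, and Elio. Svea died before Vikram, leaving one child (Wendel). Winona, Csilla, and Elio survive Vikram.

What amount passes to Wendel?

Wendel receives £69,000.

The entire £276,000 passes to the descendants.
That amount (£276,000) is divided at the children's generation into 4 shares of £69,000. Winona, Csilla, and Elio each take £69,000. The remaining share for the deceased Svea (£69,000) is carried to the next generation.
That pool (£69,000) passes entirely to Wendel, the sole taker at the grandchildren's generation.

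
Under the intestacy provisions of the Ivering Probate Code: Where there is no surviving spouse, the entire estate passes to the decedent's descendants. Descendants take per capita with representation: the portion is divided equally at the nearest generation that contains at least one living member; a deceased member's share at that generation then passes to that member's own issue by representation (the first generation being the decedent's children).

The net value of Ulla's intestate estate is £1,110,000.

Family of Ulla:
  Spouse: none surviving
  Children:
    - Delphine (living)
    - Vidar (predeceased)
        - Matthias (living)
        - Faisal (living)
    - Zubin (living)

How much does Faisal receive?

Faisal receives £185,000.

The entire £1,110,000 passes to the descendants.
That amount (£1,110,000) is divided into 3 shares of £370,000: Delphine and Zubin each take £370,000; Vidar's £370,000 share passes to Vidar's issue.
Vidar's share (£370,000) is divided into 2 shares of £185,000: Matthias and Faisal each take £185,000.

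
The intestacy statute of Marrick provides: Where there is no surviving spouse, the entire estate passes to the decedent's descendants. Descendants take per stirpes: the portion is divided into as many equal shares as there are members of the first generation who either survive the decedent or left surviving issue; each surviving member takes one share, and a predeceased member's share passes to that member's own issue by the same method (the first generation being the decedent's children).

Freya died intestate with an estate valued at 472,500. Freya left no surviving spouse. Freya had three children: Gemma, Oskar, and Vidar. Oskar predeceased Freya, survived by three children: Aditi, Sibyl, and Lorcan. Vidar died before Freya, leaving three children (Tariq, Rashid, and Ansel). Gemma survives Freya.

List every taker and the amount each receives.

Gemma: 157,500; Aditi: 52,500; Sibyl: 52,500; Lorcan: 52,500; Tariq: 52,500; Rashid: 52,500; Ansel: 52,500

The entire 472,500 passes to the descendants.
That amount (472,500) is divided into 3 shares of 157,500: Gemma takes 157,500; Oskar's 157,500 share passes to Oskar's issue; Vidar's 157,500 share passes to Vidar's issue.
Oskar's share (157,500) is divided into 3 shares of 52,500: Aditi, Sibyl, and Lorcan each take 52,500.
Vidar's share (157,500) is divided into 3 shares of 52,500: Tariq, Rashid, and Ansel each take 52,500.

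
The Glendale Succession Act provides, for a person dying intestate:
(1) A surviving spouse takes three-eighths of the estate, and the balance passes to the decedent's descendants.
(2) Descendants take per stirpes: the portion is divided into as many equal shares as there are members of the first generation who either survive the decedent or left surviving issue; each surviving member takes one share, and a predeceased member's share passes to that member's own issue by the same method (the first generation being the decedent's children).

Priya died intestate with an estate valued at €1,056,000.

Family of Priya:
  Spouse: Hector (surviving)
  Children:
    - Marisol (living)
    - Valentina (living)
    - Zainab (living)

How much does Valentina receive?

Hector takes three-eighths of €1,056,000 = €396,000. The remaining €660,000 passes to the descendants.
The descendants' portion (€660,000) is divided into 3 shares of €220,000: Marisol, Valentina, and Zainab each take €220,000.

Valentina receives €220,000.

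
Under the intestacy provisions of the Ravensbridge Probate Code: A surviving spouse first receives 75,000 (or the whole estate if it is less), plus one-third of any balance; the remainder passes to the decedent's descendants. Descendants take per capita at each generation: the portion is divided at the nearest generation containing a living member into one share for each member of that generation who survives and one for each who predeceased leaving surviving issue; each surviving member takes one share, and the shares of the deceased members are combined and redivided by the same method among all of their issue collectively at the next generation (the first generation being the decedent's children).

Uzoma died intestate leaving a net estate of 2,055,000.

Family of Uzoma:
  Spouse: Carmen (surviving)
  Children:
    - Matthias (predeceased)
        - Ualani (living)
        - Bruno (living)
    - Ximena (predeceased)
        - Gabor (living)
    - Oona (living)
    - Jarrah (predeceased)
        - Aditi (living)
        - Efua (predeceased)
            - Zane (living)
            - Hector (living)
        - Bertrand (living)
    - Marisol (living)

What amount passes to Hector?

Carmen first takes 75,000, leaving a balance of 1,980,000. Carmen then takes one-third of the balance (660,000), for a total of 735,000. The remaining 1,320,000 passes to the descendants.
The descendants' portion (1,320,000) is divided at the children's generation into 5 shares of 264,000. Oona and Marisol each take 264,000. The 3 shares of the deceased (Matthias, Ximena, and Jarrah) are combined into a pool of 792,000.
That pool (792,000) is divided at the grandchildren's generation into 6 shares of 132,000. Ualani, Bruno, Gabor, Aditi, and Bertrand each take 132,000. The remaining share for the deceased Efua (132,000) is carried to the next generation.
That pool (132,000) is divided at the great-grandchildren's generation equally among Zane and Hector: 66,000 each.

Hector receives 66,000.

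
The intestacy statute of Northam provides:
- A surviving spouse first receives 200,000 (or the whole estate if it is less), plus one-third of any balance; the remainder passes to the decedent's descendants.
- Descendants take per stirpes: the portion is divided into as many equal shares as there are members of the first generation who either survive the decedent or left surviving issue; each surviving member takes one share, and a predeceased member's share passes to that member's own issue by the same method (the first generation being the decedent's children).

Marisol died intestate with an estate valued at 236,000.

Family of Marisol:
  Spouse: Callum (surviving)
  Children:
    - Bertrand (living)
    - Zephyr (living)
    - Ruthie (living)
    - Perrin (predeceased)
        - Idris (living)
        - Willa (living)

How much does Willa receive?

Callum first takes 200,000, leaving a balance of 36,000. Callum then takes one-third of the balance (12,000), for a total of 212,000. The remaining 24,000 passes to the descendants.
The descendants' portion (24,000) is divided into 4 shares of 6,000: Bertrand, Zephyr, and Ruthie each take 6,000; Perrin's 6,000 share passes to Perrin's issue.
Perrin's share (6,000) is divided into 2 shares of 3,000: Idris and Willa each take 3,000.

Willa receives 3,000.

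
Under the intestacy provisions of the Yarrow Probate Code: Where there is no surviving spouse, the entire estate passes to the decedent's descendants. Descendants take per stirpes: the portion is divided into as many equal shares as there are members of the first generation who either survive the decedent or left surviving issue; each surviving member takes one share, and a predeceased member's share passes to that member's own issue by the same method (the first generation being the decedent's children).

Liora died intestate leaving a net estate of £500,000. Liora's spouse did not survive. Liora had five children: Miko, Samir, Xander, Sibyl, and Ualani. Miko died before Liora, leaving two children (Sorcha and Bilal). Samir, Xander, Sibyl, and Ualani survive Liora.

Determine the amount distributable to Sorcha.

Sorcha receives £50,000.

The entire £500,000 passes to the descendants.
That amount (£500,000) is divided into 5 shares of £100,000: Samir, Xander, Sibyl, and Ualani each take £100,000; Miko's £100,000 share passes to Miko's issue.
Miko's share (£100,000) is divided into 2 shares of £50,000: Sorcha and Bilal each take £50,000.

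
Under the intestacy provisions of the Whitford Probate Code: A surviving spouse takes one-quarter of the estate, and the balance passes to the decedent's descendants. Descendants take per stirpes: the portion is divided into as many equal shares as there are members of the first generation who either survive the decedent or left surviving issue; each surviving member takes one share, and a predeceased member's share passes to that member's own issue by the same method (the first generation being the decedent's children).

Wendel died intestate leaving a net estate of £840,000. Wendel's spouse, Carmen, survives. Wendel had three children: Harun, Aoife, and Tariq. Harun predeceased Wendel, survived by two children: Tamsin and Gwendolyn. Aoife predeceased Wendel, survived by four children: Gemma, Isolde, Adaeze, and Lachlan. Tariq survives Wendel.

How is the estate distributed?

Carmen takes one-quarter of £840,000 = £210,000. The remaining £630,000 passes to the descendants.
The descendants' portion (£630,000) is divided into 3 shares of £210,000: Tariq takes £210,000; Harun's £210,000 share passes to Harun's issue; Aoife's £210,000 share passes to Aoife's issue.
Harun's share (£210,000) is divided into 2 shares of £105,000: Tamsin and Gwendolyn each take £105,000.
Aoife's share (£210,000) is divided into 4 shares of £52,500: Gemma, Isolde, Adaeze, and Lachlan each take £52,500.

Carmen: £210,000; Tamsin: £105,000; Gwendolyn: £105,000; Gemma: £52,500; Isolde: £52,500; Adaeze: £52,500; Lachlan: £52,500; Tariq: £210,000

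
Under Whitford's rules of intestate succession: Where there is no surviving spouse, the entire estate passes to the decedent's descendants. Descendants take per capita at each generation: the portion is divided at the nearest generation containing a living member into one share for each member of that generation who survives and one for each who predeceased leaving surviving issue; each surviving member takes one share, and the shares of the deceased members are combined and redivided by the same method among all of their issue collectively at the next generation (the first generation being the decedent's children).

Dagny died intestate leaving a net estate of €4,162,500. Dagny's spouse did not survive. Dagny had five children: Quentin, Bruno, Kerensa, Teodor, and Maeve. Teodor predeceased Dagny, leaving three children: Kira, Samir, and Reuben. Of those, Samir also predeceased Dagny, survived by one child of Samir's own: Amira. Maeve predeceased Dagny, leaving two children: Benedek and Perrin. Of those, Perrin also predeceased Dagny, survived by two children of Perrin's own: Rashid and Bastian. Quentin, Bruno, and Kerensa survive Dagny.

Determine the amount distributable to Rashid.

Rashid receives €222,000.

The entire €4,162,500 passes to the descendants.
That amount (€4,162,500) is divided at the children's generation into 5 shares of €832,500. Quentin, Bruno, and Kerensa each take €832,500. The 2 shares of the deceased (Teodor and Maeve) are combined into a pool of €1,665,000.
That pool (€1,665,000) is divided at the grandchildren's generation into 5 shares of €333,000. Kira, Reuben, and Benedek each take €333,000. The 2 shares of the deceased (Samir and Perrin) are combined into a pool of €666,000.
That pool (€666,000) is divided at the great-grandchildren's generation equally among Amira, Rashid, and Bastian: €222,000 each.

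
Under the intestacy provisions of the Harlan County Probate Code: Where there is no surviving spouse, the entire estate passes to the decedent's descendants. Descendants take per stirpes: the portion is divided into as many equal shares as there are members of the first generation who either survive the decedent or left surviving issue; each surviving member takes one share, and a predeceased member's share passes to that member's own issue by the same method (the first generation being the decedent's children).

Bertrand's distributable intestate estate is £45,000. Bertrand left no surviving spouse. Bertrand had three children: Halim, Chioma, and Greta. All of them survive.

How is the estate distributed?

Halim: £15,000; Chioma: £15,000; Greta: £15,000

The entire £45,000 passes to the descendants.
That amount (£45,000) is divided into 3 shares of £15,000: Halim, Chioma, and Greta each take £15,000.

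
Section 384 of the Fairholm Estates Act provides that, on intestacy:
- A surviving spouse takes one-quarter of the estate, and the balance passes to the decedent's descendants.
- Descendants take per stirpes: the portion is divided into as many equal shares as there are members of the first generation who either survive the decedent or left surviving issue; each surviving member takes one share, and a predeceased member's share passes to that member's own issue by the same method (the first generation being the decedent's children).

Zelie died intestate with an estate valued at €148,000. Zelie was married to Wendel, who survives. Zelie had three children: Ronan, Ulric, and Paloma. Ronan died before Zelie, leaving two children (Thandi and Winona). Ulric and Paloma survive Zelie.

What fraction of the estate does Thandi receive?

Thandi receives 1/8 of the estate.

Wendel takes one-quarter of €148,000 = €37,000. The remaining €111,000 passes to the descendants.
The descendants' portion (€111,000) is divided into 3 shares of €37,000: Ulric and Paloma each take €37,000; Ronan's €37,000 share passes to Ronan's issue.
Ronan's share (€37,000) is divided into 2 shares of €18,500: Thandi and Winona each take €18,500.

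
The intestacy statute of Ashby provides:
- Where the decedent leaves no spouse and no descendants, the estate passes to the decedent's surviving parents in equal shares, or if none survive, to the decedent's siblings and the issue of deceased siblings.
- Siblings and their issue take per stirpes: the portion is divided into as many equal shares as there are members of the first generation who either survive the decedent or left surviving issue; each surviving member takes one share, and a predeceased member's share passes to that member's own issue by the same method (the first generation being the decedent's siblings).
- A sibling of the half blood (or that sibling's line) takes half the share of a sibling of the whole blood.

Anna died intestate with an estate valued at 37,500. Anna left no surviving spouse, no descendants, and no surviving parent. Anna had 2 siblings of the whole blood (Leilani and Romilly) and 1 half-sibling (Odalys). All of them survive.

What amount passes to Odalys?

Odalys receives 7,500.

The entire 37,500 passes to the siblings and their issue.
Counting each half-blood sibling's line as half a unit, there are 5/2 units in 37,500, so one unit is 15,000. Whole-blood lines (Leilani and Romilly) take 15,000 each; half-blood lines (Odalys) take 7,500 each.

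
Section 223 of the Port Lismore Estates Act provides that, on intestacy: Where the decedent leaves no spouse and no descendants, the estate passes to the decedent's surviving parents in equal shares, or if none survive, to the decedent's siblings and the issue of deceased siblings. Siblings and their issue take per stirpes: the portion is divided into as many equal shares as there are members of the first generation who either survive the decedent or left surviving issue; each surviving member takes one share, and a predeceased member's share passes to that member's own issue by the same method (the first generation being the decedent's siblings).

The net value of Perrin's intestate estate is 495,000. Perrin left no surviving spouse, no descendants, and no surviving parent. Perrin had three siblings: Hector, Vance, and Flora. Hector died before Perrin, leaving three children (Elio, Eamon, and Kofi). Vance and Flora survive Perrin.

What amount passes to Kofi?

The entire 495,000 passes to the siblings and their issue.
That amount (495,000) is divided into 3 shares of 165,000: Vance and Flora each take 165,000; Hector's 165,000 share passes to Hector's issue.
Hector's share (165,000) is divided into 3 shares of 55,000: Elio, Eamon, and Kofi each take 55,000.

Kofi receives 55,000.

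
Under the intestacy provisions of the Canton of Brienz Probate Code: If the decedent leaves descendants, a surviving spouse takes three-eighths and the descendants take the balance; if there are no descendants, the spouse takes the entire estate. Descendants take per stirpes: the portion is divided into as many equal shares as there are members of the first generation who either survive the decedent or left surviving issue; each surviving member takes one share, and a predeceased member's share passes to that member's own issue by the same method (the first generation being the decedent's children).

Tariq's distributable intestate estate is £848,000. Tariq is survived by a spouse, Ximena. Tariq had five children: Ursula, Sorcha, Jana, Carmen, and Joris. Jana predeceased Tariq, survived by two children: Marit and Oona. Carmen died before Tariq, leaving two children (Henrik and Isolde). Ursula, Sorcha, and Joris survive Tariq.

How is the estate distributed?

Ximena: £318,000; Ursula: £106,000; Sorcha: £106,000; Marit: £53,000; Oona: £53,000; Henrik: £53,000; Isolde: £53,000; Joris: £106,000

Ximena takes three-eighths of £848,000 = £318,000. The remaining £530,000 passes to the descendants.
The descendants' portion (£530,000) is divided into 5 shares of £106,000: Ursula, Sorcha, and Joris each take £106,000; Jana's £106,000 share passes to Jana's issue; Carmen's £106,000 share passes to Carmen's issue.
Jana's share (£106,000) is divided into 2 shares of £53,000: Marit and Oona each take £53,000.
Carmen's share (£106,000) is divided into 2 shares of £53,000: Henrik and Isolde each take £53,000.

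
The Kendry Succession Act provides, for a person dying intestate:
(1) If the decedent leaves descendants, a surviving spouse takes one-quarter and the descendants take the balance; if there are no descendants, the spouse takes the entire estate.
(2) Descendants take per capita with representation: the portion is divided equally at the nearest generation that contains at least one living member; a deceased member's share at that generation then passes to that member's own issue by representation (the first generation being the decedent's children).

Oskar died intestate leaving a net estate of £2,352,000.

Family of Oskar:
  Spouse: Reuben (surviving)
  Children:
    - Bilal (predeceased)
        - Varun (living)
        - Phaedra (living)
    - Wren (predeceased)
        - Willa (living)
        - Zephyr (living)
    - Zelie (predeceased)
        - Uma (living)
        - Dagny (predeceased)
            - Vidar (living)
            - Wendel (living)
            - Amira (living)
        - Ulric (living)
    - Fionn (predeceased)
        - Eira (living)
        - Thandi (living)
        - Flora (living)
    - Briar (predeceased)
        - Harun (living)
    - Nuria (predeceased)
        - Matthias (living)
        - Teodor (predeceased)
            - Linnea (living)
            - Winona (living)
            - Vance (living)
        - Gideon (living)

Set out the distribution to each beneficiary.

Reuben takes one-quarter of £2,352,000 = £588,000. The remaining £1,764,000 passes to the descendants.
No child survives, so the initial division is made at the grandchildren's generation.
The descendants' portion (£1,764,000) is divided into 14 shares of £126,000: Varun, Phaedra, Willa, Zephyr, Uma, Ulric, Eira, Thandi, Flora, Harun, Matthias, and Gideon each take £126,000; Dagny's £126,000 share passes to Dagny's issue; Teodor's £126,000 share passes to Teodor's issue.
Dagny's share (£126,000) is divided into 3 shares of £42,000: Vidar, Wendel, and Amira each take £42,000.
Teodor's share (£126,000) is divided into 3 shares of £42,000: Linnea, Winona, and Vance each take £42,000.

Reuben: £588,000; Varun: £126,000; Phaedra: £126,000; Willa: £126,000; Zephyr: £126,000; Uma: £126,000; Vidar: £42,000; Wendel: £42,000; Amira: £42,000; Ulric: £126,000; Eira: £126,000; Thandi: £126,000; Flora: £126,000; Harun: £126,000; Matthias: £126,000; Linnea: £42,000; Winona: £42,000; Vance: £42,000; Gideon: £126,000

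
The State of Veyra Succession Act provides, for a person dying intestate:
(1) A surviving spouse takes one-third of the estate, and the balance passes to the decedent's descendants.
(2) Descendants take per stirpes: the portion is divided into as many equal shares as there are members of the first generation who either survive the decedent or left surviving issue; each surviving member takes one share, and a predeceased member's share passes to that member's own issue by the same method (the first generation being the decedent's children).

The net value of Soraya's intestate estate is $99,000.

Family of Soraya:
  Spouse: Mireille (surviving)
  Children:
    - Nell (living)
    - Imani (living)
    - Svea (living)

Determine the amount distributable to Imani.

Imani receives $22,000.

Mireille takes one-third of $99,000 = $33,000. The remaining $66,000 passes to the descendants.
The descendants' portion ($66,000) is divided into 3 shares of $22,000: Nell, Imani, and Svea each take $22,000.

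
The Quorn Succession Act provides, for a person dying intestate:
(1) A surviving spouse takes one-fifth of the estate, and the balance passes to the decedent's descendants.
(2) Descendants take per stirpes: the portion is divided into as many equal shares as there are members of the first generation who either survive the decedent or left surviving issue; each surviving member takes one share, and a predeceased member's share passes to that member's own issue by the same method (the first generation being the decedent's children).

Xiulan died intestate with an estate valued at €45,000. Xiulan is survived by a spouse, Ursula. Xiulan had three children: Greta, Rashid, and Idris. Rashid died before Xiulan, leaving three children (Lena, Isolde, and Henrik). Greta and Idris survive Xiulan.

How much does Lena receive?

Ursula takes one-fifth of €45,000 = €9,000. The remaining €36,000 passes to the descendants.
The descendants' portion (€36,000) is divided into 3 shares of €12,000: Greta and Idris each take €12,000; Rashid's €12,000 share passes to Rashid's issue.
Rashid's share (€12,000) is divided into 3 shares of €4,000: Lena, Isolde, and Henrik each take €4,000.

Lena receives €4,000.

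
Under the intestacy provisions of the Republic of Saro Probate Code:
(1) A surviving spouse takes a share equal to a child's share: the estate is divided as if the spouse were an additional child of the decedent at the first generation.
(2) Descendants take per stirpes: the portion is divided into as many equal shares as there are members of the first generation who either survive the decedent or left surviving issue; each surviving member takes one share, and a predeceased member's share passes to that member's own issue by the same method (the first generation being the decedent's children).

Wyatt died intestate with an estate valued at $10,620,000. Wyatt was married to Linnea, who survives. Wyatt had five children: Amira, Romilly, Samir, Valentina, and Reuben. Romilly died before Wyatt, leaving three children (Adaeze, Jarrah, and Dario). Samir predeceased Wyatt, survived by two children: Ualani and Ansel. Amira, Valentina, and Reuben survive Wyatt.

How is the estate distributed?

Linnea: $1,770,000; Amira: $1,770,000; Adaeze: $590,000; Jarrah: $590,000; Dario: $590,000; Ualani: $885,000; Ansel: $885,000; Valentina: $1,770,000; Reuben: $1,770,000

The spouse counts as an additional share at the children's level, so there are 6 primary shares of $1,770,000. Linnea takes one such share ($1,770,000).
The children's combined portion ($8,850,000) is divided into 5 shares of $1,770,000: Amira, Valentina, and Reuben each take $1,770,000; Romilly's $1,770,000 share passes to Romilly's issue; Samir's $1,770,000 share passes to Samir's issue.
Romilly's share ($1,770,000) is divided into 3 shares of $590,000: Adaeze, Jarrah, and Dario each take $590,000.
Samir's share ($1,770,000) is divided into 2 shares of $885,000: Ualani and Ansel each take $885,000.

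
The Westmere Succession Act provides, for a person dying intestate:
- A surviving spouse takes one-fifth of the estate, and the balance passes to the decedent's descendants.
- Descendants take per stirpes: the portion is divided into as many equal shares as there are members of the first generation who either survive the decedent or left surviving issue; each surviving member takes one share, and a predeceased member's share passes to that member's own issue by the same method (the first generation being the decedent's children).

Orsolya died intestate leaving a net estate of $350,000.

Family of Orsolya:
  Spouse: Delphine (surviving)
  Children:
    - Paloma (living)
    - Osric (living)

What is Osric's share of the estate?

Delphine takes one-fifth of $350,000 = $70,000. The remaining $280,000 passes to the descendants.
The descendants' portion ($280,000) is divided into 2 shares of $140,000: Paloma and Osric each take $140,000.

Osric receives $140,000.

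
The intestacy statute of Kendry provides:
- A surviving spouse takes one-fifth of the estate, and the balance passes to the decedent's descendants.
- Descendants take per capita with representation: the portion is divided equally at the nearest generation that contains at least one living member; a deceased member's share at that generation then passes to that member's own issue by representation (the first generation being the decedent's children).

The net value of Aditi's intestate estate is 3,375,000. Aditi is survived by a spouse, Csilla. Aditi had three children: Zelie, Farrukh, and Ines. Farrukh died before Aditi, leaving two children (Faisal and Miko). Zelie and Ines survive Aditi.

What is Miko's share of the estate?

Csilla takes one-fifth of 3,375,000 = 675,000. The remaining 2,700,000 passes to the descendants.
The descendants' portion (2,700,000) is divided into 3 shares of 900,000: Zelie and Ines each take 900,000; Farrukh's 900,000 share passes to Farrukh's issue.
Farrukh's share (900,000) is divided into 2 shares of 450,000: Faisal and Miko each take 450,000.

Miko receives 450,000.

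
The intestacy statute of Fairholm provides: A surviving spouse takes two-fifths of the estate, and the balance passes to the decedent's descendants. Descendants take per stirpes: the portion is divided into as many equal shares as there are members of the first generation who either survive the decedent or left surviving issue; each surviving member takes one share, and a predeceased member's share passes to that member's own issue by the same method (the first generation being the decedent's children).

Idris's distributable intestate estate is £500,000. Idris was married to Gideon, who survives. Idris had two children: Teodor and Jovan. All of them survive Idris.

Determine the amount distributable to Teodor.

Gideon takes two-fifths of £500,000 = £200,000. The remaining £300,000 passes to the descendants.
The descendants' portion (£300,000) is divided into 2 shares of £150,000: Teodor and Jovan each take £150,000.

Teodor receives £150,000.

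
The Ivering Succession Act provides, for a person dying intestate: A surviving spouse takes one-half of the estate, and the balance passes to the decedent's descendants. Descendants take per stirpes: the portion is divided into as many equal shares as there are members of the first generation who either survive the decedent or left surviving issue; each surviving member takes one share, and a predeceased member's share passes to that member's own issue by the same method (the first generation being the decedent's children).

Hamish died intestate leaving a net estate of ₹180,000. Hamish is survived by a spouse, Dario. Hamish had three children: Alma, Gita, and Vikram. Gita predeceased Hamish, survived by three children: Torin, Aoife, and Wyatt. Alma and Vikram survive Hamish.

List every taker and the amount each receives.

Dario takes one-half of ₹180,000 = ₹90,000. The remaining ₹90,000 passes to the descendants.
The descendants' portion (₹90,000) is divided into 3 shares of ₹30,000: Alma and Vikram each take ₹30,000; Gita's ₹30,000 share passes to Gita's issue.
Gita's share (₹30,000) is divided into 3 shares of ₹10,000: Torin, Aoife, and Wyatt each take ₹10,000.

Dario: ₹90,000; Alma: ₹30,000; Torin: ₹10,000; Aoife: ₹10,000; Wyatt: ₹10,000; Vikram: ₹30,000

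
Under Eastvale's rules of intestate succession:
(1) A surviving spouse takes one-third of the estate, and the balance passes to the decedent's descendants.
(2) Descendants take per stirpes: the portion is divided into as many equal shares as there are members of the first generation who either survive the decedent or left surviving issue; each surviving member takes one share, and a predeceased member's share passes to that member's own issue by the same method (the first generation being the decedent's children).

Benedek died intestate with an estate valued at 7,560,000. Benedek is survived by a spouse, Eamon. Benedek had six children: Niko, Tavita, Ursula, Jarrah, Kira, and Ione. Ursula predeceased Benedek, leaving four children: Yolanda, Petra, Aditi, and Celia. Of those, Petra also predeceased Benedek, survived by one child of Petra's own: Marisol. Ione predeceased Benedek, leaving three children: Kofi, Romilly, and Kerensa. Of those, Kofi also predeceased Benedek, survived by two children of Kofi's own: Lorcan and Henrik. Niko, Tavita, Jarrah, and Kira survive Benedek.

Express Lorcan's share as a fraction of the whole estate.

Lorcan receives 1/54 of the estate.

Eamon takes one-third of 7,560,000 = 2,520,000. The remaining 5,040,000 passes to the descendants.
The descendants' portion (5,040,000) is divided into 6 shares of 840,000: Niko, Tavita, Jarrah, and Kira each take 840,000; Ursula's 840,000 share passes to Ursula's issue; Ione's 840,000 share passes to Ione's issue.
Ursula's share (840,000) is divided into 4 shares of 210,000: Yolanda, Aditi, and Celia each take 210,000; Petra's 210,000 share passes to Petra's issue.
Petra's share (210,000) passes entirely to Marisol.
Ione's share (840,000) is divided into 3 shares of 280,000: Romilly and Kerensa each take 280,000; Kofi's 280,000 share passes to Kofi's issue.
Kofi's share (280,000) is divided into 2 shares of 140,000: Lorcan and Henrik each take 140,000.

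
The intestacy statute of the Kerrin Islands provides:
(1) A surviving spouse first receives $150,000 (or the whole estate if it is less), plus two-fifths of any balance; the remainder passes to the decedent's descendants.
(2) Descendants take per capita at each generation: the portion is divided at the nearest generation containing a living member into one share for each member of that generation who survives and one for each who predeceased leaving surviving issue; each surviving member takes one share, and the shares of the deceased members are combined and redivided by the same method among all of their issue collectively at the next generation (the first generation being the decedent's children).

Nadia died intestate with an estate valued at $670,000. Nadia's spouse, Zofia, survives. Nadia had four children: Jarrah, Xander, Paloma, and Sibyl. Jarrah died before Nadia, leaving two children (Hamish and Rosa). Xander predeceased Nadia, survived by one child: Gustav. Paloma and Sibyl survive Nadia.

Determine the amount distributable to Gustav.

Gustav receives $52,000.

Zofia first takes $150,000, leaving a balance of $520,000. Zofia then takes two-fifths of the balance ($208,000), for a total of $358,000. The remaining $312,000 passes to the descendants.
The descendants' portion ($312,000) is divided at the children's generation into 4 shares of $78,000. Paloma and Sibyl each take $78,000. The 2 shares of the deceased (Jarrah and Xander) are combined into a pool of $156,000.
That pool ($156,000) is divided at the grandchildren's generation equally among Hamish, Rosa, and Gustav: $52,000 each.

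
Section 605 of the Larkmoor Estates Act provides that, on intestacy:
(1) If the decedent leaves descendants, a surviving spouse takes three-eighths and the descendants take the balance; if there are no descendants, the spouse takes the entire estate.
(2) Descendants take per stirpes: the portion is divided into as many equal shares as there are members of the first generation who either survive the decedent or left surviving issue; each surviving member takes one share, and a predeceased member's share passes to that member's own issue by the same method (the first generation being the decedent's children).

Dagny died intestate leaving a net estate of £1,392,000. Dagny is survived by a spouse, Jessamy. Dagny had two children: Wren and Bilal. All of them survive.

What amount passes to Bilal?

Jessamy takes three-eighths of £1,392,000 = £522,000. The remaining £870,000 passes to the descendants.
The descendants' portion (£870,000) is divided into 2 shares of £435,000: Wren and Bilal each take £435,000.

Bilal receives £435,000.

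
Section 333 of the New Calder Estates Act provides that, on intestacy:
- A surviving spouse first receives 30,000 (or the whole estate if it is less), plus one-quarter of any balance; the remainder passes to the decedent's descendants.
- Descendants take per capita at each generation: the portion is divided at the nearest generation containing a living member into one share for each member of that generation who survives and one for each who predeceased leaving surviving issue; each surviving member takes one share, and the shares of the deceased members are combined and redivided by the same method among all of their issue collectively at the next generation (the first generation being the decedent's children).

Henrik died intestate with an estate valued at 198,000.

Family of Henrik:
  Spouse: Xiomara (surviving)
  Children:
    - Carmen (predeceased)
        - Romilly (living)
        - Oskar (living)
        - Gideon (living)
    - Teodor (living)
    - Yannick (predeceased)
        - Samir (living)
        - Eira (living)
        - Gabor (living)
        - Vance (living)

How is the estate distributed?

Xiomara: 72,000; Romilly: 12,000; Oskar: 12,000; Gideon: 12,000; Teodor: 42,000; Samir: 12,000; Eira: 12,000; Gabor: 12,000; Vance: 12,000

Xiomara first takes 30,000, leaving a balance of 168,000. Xiomara then takes one-quarter of the balance (42,000), for a total of 72,000. The remaining 126,000 passes to the descendants.
The descendants' portion (126,000) is divided at the children's generation into 3 shares of 42,000. Teodor takes 42,000. The 2 shares of the deceased (Carmen and Yannick) are combined into a pool of 84,000.
That pool (84,000) is divided at the grandchildren's generation equally among Romilly, Oskar, Gideon, Samir, Eira, Gabor, and Vance: 12,000 each.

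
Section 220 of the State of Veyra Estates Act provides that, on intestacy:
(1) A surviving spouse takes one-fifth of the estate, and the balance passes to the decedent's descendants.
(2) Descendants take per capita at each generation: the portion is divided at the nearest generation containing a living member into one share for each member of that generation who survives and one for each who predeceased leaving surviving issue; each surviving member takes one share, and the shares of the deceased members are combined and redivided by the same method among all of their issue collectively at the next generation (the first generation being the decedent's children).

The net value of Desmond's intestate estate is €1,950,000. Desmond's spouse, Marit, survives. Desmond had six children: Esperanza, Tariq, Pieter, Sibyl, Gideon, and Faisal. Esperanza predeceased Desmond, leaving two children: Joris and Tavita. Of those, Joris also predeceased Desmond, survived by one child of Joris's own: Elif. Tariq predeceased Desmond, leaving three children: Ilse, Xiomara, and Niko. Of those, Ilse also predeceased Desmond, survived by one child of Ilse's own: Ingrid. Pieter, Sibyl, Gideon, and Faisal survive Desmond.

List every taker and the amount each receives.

Marit takes one-fifth of €1,950,000 = €390,000. The remaining €1,560,000 passes to the descendants.
The descendants' portion (€1,560,000) is divided at the children's generation into 6 shares of €260,000. Pieter, Sibyl, Gideon, and Faisal each take €260,000. The 2 shares of the deceased (Esperanza and Tariq) are combined into a pool of €520,000.
That pool (€520,000) is divided at the grandchildren's generation into 5 shares of €104,000. Tavita, Xiomara, and Niko each take €104,000. The 2 shares of the deceased (Joris and Ilse) are combined into a pool of €208,000.
That pool (€208,000) is divided at the great-grandchildren's generation equally among Elif and Ingrid: €104,000 each.

Marit: €390,000; Elif: €104,000; Tavita: €104,000; Ingrid: €104,000; Xiomara: €104,000; Niko: €104,000; Pieter: €260,000; Sibyl: €260,000; Gideon: €260,000; Faisal: €260,000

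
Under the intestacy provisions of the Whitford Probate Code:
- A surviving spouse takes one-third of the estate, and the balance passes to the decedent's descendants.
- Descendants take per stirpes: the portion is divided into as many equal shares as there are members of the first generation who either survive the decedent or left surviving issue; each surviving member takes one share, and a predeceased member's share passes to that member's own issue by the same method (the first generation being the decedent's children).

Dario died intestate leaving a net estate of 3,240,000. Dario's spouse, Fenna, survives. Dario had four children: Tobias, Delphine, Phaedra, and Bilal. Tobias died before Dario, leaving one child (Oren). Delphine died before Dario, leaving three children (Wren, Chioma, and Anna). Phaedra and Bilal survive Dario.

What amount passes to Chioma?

Chioma receives 180,000.

Fenna takes one-third of 3,240,000 = 1,080,000. The remaining 2,160,000 passes to the descendants.
The descendants' portion (2,160,000) is divided into 4 shares of 540,000: Phaedra and Bilal each take 540,000; Tobias's 540,000 share passes to Tobias's issue; Delphine's 540,000 share passes to Delphine's issue.
Tobias's share (540,000) passes entirely to Oren.
Delphine's share (540,000) is divided into 3 shares of 180,000: Wren, Chioma, and Anna each take 180,000.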